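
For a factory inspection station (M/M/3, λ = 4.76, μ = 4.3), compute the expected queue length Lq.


a = λ/μ = 1.1070; ρ = a/3 = 0.3690
P₀ = 0.324890
Lq = P₀·a^c·ρ / (c!·(1−ρ)²) = 0.324890·1.35649·0.3690/(6·0.39817)
= 0.06807

Final: 0.06807


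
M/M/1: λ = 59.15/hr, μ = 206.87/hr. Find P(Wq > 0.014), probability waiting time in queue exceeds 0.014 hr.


ρ = 59.15/206.87 = 0.2859
P(Wq > t) = ρ·e^{−(μ−λ)t} = 0.2859·e^{−2.0681}
= 0.2859·0.126428 = 0.036149

Final: 0.036149


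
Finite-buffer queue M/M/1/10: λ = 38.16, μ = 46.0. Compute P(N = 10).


ρ = λ/μ = 38.16/46.0 = 0.8296
P_K = (1−ρ)ρ^K/(1−ρ^(K+1)) = (0.1704·0.154350)/(1 − 0.128043)
= 0.026307/0.871957 = 0.030170

Final: 0.030170


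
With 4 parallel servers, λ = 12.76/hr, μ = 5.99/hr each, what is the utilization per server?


ρ = λ/(cμ) = 12.76/(4·5.99) = 12.76/23.96 = 0.5326

Final: 0.5326


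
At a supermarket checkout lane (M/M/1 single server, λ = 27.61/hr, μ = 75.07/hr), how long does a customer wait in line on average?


ρ = 27.61/75.07 = 0.3678
Wq = ρ/(μ−λ) = 0.3678/(75.07 − 27.61) = 0.3678/47.46 = 0.007749 hr

Final: 0.007749 hr


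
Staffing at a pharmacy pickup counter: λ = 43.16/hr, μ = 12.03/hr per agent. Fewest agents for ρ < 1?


Stability requires cμ > λ ⇔ c > λ/μ.
λ/μ = 43.16/12.03 = 3.5877
Minimum integer c = ⌊3.5877⌋ + 1 = 4
Check: 4·12.03 = 48.12 > 43.16, while 3·12.03 = 36.09 ≤ 43.16

Final: 4 servers


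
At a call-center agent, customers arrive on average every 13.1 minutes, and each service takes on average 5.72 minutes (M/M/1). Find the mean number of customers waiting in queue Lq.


λ = 60/13.1 = 4.5802 /hr
μ = 60/5.72 = 10.4895 /hr
ρ = λ/μ = 4.5802/10.4895 = 0.4366
Lq = ρ²/(1−ρ) = 0.1907/0.5634 = 0.3384

Final: 0.3384


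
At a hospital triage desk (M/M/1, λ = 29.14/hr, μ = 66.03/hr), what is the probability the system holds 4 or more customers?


ρ = 29.14/66.03 = 0.4413
P(N ≥ n) = ρ^n = 0.4413^4 = 0.037931

Final: 0.037931


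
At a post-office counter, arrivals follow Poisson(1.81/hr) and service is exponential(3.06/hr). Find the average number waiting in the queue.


ρ = 1.81/3.06 = 0.5915
Lq = ρ²/(1−ρ) = 0.3499/0.4085 = 0.8565

Final: 0.8565


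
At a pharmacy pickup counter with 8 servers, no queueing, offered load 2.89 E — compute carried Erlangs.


B(8,2.89) = 0.006727 (Erlang-B)
Carried load = a(1 − B) = 2.89·(1 − 0.006727) = 2.89·0.993273 = 2.8706 E

Final: 2.8706 Erlangs


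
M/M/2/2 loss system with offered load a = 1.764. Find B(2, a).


B(c,a) = (a^c/c!) / Σ_{k=0}^{c} a^k/k!
a^2/2! = 1.555848
Σ terms (k=0..2): 1.00000 + 1.76400 + 1.55585 = 4.319848
B = 1.555848/4.319848 = 0.360163

Final: 0.360163


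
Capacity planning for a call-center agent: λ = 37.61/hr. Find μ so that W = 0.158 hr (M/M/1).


W = 1/(μ−λ) ⇒ μ − λ = 1/W = 1/0.158 = 6.3291
μ = λ + 1/W = 37.61 + 6.3291 = 43.9391 per hr

Final: 43.9391 /hr


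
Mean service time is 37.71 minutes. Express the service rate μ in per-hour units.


μ = 1/(service time) in consistent units.
1 hour = 60 min, so μ = 60/37.71 = 1.5911 per hour

Final: 1.5911 /hr


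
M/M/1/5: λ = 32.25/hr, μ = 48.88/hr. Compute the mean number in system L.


ρ = 32.25/48.88 = 0.6598
L = ρ[1 − (K+1)ρ^K + Kρ^(K+1)] / [(1−ρ)(1−ρ^(K+1))]
Numerator: 0.6598·(1 − 6·0.125024 + 5·0.082488) = 0.436970
Denominator: (0.3402)·(0.917512) = 0.312157
L = 0.436970/0.312157 = 1.3998

Final: 1.3998


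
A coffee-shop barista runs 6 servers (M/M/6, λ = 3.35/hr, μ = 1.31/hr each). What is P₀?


a = λ/μ = 3.35/1.31 = 2.5573; ρ = a/c = 0.4262
Σ_{k=0}^{5} a^k/k! (terms k=0..5) = 1.00000 + 2.55725 + 3.26977 + 2.78721 + 1.78190 + 0.91135 = 12.30748
Tail: a^6/(6!(1−ρ)) = 279.66690/(720·0.5738) = 0.67695
P₀ = 1/(12.30748 + 0.67695) = 1/12.98442 = 0.077015

Final: 0.077015


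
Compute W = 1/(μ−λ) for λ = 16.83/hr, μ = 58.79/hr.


W = 1/(μ−λ) = 1/(58.79 − 16.83) = 1/41.96 = 0.02383 hr

Final: 0.02383 hr


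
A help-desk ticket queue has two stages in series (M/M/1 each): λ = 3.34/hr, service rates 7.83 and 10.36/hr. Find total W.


Each node sees arrival rate λ = 3.34/hr (tandem ⇒ throughput preserved).
W₁ = 1/(μ₁−λ) = 1/(7.83−3.34) = 0.22272 hr
W₂ = 1/(μ₂−λ) = 1/(10.36−3.34) = 0.14245 hr
W_total = W₁ + W₂ = 0.22272 + 0.14245 = 0.36517 hr

Final: 0.36517 hr


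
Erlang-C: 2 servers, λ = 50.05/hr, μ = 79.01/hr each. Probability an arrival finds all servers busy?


a = λ/μ = 0.6335; ρ = a/2 = 0.3167
P₀ = 0.518912 (from M/M/c formula)
C(c,a) = [a^c/(c!(1−ρ))]·P₀ = [0.40128/(2·0.6833)]·0.518912
= 0.29365·0.518912 = 0.152376

Final: 0.152376


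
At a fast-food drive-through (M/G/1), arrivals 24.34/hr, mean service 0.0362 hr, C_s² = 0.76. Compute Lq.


ρ = λ·E[S] = 24.34·0.0362 = 0.8811
Lq = ρ²(1+C_s²)/(2(1−ρ)) = 0.7764·(1+0.76)/(2·0.1189)
= 0.7764·1.7600/0.2378 = 5.74630

Final: 5.74630


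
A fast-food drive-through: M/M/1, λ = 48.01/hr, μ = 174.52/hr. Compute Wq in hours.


ρ = 48.01/174.52 = 0.2751
Wq = ρ/(μ−λ) = 0.2751/(174.52 − 48.01) = 0.2751/126.51 = 0.002175 hr

Final: 0.002175 hr


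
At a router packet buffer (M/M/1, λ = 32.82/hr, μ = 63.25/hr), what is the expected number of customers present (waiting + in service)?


ρ = λ/μ = 32.82/63.25 = 0.5189
L = ρ/(1−ρ) = 0.5189/(1 − 0.5189) = 0.5189/0.4811 = 1.0785

Final: 1.0785


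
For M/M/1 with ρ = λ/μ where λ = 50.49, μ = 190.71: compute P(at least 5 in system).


ρ = 50.49/190.71 = 0.2647
P(N ≥ n) = ρ^n = 0.2647^5 = 0.001301

Final: 0.001301


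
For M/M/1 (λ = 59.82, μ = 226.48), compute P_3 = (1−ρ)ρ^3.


ρ = 59.82/226.48 = 0.2641
P_n = (1−ρ)·ρ^n = (1 − 0.2641)·0.2641^3 = 0.7359·0.018427 = 0.013560

Final: 0.013560


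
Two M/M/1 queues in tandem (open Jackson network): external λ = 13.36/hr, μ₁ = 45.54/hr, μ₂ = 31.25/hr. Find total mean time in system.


Each node sees arrival rate λ = 13.36/hr (tandem ⇒ throughput preserved).
W₁ = 1/(μ₁−λ) = 1/(45.54−13.36) = 0.03108 hr
W₂ = 1/(μ₂−λ) = 1/(31.25−13.36) = 0.05590 hr
W_total = W₁ + W₂ = 0.03108 + 0.05590 = 0.08697 hr

Final: 0.08697 hr


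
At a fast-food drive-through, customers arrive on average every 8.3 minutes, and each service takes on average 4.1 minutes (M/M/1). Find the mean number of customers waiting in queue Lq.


λ = 60/8.3 = 7.2289 /hr
μ = 60/4.1 = 14.6341 /hr
ρ = λ/μ = 7.2289/14.6341 = 0.4940
Lq = ρ²/(1−ρ) = 0.2440/0.5060 = 0.4822

Final: 0.4822


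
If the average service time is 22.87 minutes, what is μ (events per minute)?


μ = 1/(service time) in consistent units.
1 minute = 1 min, so μ = 1/22.87 = 0.04373 per minute

Final: 0.04373 /min


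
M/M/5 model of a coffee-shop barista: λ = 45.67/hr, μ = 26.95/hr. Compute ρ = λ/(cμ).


ρ = λ/(cμ) = 45.67/(5·26.95) = 45.67/134.75 = 0.3389

Final: 0.3389


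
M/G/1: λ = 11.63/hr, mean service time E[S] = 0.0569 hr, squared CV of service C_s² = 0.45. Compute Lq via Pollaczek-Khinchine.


ρ = λ·E[S] = 11.63·0.0569 = 0.6617
Lq = ρ²(1+C_s²)/(2(1−ρ)) = 0.4379·(1+0.45)/(2·0.3383)
= 0.4379·1.4500/0.6765 = 0.93860

Final: 0.93860


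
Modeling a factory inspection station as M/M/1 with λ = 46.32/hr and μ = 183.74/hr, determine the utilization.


ρ = λ/μ = 46.32/183.74 = 0.2521

Final: 0.2521


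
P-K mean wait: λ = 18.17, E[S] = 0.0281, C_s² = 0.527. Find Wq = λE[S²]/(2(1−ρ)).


ρ = λ·E[S] = 18.17·0.0281 = 0.5106
E[S²] = E[S]²(1+C_s²) = 0.0281²·(1+0.527) = 0.001206
Wq = λ·E[S²]/(2(1−ρ)) = 18.17·0.001206/(2·0.4894) = 0.02238 hr

Final: 0.02238 hr


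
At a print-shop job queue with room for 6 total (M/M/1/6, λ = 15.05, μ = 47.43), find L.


ρ = 15.05/47.43 = 0.3173
L = ρ[1 − (K+1)ρ^K + Kρ^(K+1)] / [(1−ρ)(1−ρ^(K+1))]
Numerator: 0.3173·(1 − 7·0.001021 + 6·0.0003239) = 0.315659
Denominator: (0.6827)·(0.999676) = 0.682469
L = 0.315659/0.682469 = 0.4625

Final: 0.4625


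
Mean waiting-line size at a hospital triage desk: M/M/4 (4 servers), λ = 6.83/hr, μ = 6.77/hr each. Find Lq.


a = λ/μ = 1.0089; ρ = a/4 = 0.2522
P₀ = 0.364083
Lq = P₀·a^c·ρ / (c!·(1−ρ)²) = 0.364083·1.03592·0.2522/(24·0.55918)
= 0.007088

Final: 0.007088


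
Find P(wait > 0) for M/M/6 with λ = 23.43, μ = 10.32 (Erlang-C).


a = λ/μ = 2.2703; ρ = a/6 = 0.3784
P₀ = 0.102947 (from M/M/c formula)
C(c,a) = [a^c/(c!(1−ρ))]·P₀ = [136.94795/(720·0.6216)]·0.102947
= 0.30599·0.102947 = 0.031501

Final: 0.031501


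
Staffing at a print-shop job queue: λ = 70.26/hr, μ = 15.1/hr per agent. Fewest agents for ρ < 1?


Stability requires cμ > λ ⇔ c > λ/μ.
λ/μ = 70.26/15.1 = 4.6530
Minimum integer c = ⌊4.6530⌋ + 1 = 5
Check: 5·15.1 = 75.50 > 70.26, while 4·15.1 = 60.40 ≤ 70.26

Final: 5 servers


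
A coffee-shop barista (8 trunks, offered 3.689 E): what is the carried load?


B(8,3.689) = 0.021554 (Erlang-B)
Carried load = a(1 − B) = 3.689·(1 − 0.021554) = 3.689·0.978446 = 3.6095 E

Final: 3.6095 Erlangs


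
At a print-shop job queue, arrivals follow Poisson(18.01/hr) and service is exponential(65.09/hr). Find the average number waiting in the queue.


ρ = 18.01/65.09 = 0.2767
Lq = ρ²/(1−ρ) = 0.07656/0.7233 = 0.1058

Final: 0.1058


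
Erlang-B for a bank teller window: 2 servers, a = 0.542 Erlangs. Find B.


B(c,a) = (a^c/c!) / Σ_{k=0}^{c} a^k/k!
a^2/2! = 0.146882
Σ terms (k=0..2): 1.00000 + 0.54200 + 0.14688 = 1.688882
B = 0.146882/1.688882 = 0.086970

Final: 0.086970


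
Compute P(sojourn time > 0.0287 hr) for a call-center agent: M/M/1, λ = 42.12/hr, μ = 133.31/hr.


W ~ Exponential(μ−λ) for M/M/1.
μ − λ = 133.31 − 42.12 = 91.1900
P(W > t) = e^{−(μ−λ)t} = e^{−2.6172} = 0.073010

Final: 0.073010


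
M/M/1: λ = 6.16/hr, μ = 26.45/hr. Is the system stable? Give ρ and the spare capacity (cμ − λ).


Total capacity cμ = 1·26.45 = 26.45/hr
ρ = λ/(cμ) = 6.16/26.45 = 0.2329
Stable ⇔ ρ < 1: YES
Spare capacity = cμ − λ = 26.45 − 6.16 = 20.29/hr

Final: ρ = 0.2329; stable; margin = 20.29/hr


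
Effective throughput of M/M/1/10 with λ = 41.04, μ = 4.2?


ρ = 9.7714; P_K = (1−ρ)ρ^10/(1−ρ^11) = 0.897661
λ_eff = λ(1 − P_K) = 41.04·(1 − 0.897661) = 41.04·0.102339 = 4.2000 /hr

Final: 4.2000 /hr


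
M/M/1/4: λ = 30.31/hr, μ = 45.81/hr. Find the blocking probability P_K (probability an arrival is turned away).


ρ = λ/μ = 30.31/45.81 = 0.6616
P_K = (1−ρ)ρ^K/(1−ρ^(K+1)) = (0.3384·0.191647)/(1 − 0.126803)
= 0.064845/0.873197 = 0.074261

Final: 0.074261


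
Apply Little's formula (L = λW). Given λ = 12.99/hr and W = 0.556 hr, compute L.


L = λW = 12.99·0.556 = 7.2224

Final: 7.2224


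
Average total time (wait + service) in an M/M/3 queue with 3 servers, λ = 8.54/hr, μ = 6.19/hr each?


a = 1.3796; ρ = 0.4599; P₀ = 0.241448
Lq = P₀·a^c·ρ/(c!(1−ρ)²) = 0.16659
Wq = Lq/λ = 0.16659/8.54 = 0.01951 hr
W = Wq + 1/μ = 0.01951 + 0.16155 = 0.18106 hr

Final: 0.18106 hr


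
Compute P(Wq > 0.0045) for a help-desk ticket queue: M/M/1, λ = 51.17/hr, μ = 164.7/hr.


ρ = 51.17/164.7 = 0.3107
P(Wq > t) = ρ·e^{−(μ−λ)t} = 0.3107·e^{−0.5109}
= 0.3107·0.599964 = 0.186401

Final: 0.186401


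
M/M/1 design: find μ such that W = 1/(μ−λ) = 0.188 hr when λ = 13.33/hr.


W = 1/(μ−λ) ⇒ μ − λ = 1/W = 1/0.188 = 5.3191
μ = λ + 1/W = 13.33 + 5.3191 = 18.6491 per hr

Final: 18.6491 /hr


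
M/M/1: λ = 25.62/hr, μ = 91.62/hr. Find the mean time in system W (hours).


W = 1/(μ−λ) = 1/(91.62 − 25.62) = 1/66.00 = 0.01515 hr

Final: 0.01515 hr


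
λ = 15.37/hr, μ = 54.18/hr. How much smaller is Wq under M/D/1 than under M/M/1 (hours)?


ρ = 15.37/54.18 = 0.2837
Wq(M/M/1) = ρ/(μ−λ) = 0.2837/38.81 = 0.007310 hr
Wq(M/D/1) = ρ/(2(μ−λ)) = 0.003655 hr
Savings = 0.007310 − 0.003655 = 0.003655 hr

Final: 0.003655 hr


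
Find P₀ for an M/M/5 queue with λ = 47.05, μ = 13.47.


a = λ/μ = 47.05/13.47 = 3.4929; ρ = a/c = 0.6986
Σ_{k=0}^{4} a^k/k! (terms k=0..4) = 1.00000 + 3.49295 + 6.10034 + 7.10272 + 6.20236 = 23.89837
Tail: a^5/(5!(1−ρ)) = 519.94830/(120·0.3014) = 14.37542
P₀ = 1/(23.89837 + 14.37542) = 1/38.27379 = 0.026128

Final: 0.026128


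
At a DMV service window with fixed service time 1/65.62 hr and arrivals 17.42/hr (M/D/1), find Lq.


ρ = 17.42/65.62 = 0.2655
M/D/1: Lq = ρ²/(2(1−ρ)) = 0.07047/(2·0.7345) = 0.04797

Final: 0.04797


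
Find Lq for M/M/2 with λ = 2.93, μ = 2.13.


a = λ/μ = 1.3756; ρ = a/2 = 0.6878
P₀ = 0.184979
Lq = P₀·a^c·ρ / (c!·(1−ρ)²) = 0.184979·1.89224·0.6878/(2·0.09747)
= 1.23493

Final: 1.23493


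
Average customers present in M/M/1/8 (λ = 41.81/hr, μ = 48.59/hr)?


ρ = 41.81/48.59 = 0.8605
L = ρ[1 − (K+1)ρ^K + Kρ^(K+1)] / [(1−ρ)(1−ρ^(K+1))]
Numerator: 0.8605·(1 − 9·0.300515 + 8·0.258583) = 0.313232
Denominator: (0.1395)·(0.741417) = 0.103454
L = 0.313232/0.103454 = 3.0278

Final: 3.0278


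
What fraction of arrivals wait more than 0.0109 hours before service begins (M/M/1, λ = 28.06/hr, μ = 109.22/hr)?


ρ = 28.06/109.22 = 0.2569
P(Wq > t) = ρ·e^{−(μ−λ)t} = 0.2569·e^{−0.8846}
= 0.2569·0.412861 = 0.106069

Final: 0.106069


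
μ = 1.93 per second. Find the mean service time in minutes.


Mean service time = 1/μ = 1/1.93 second = 0.51813 second
In minutes: 0.51813 × 0.0166667 = 0.008636 min

Final: 0.008636 min


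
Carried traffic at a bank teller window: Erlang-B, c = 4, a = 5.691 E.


B(4,5.691) = 0.449142 (Erlang-B)
Carried load = a(1 − B) = 5.691·(1 − 0.449142) = 5.691·0.550858 = 3.1349 E

Final: 3.1349 Erlangs


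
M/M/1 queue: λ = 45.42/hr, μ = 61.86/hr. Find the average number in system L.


ρ = λ/μ = 45.42/61.86 = 0.7342
L = ρ/(1−ρ) = 0.7342/(1 − 0.7342) = 0.7342/0.2658 = 2.7628

Final: 2.7628


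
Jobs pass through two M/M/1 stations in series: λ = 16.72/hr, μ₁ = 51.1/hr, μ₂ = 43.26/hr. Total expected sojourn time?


Each node sees arrival rate λ = 16.72/hr (tandem ⇒ throughput preserved).
W₁ = 1/(μ₁−λ) = 1/(51.1−16.72) = 0.02909 hr
W₂ = 1/(μ₂−λ) = 1/(43.26−16.72) = 0.03768 hr
W_total = W₁ + W₂ = 0.02909 + 0.03768 = 0.06677 hr

Final: 0.06677 hr


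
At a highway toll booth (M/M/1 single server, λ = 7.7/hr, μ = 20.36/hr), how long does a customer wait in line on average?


ρ = 7.7/20.36 = 0.3782
Wq = ρ/(μ−λ) = 0.3782/(20.36 − 7.7) = 0.3782/12.66 = 0.02987 hr

Final: 0.02987 hr


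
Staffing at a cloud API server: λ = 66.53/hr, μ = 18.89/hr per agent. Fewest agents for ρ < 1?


Stability requires cμ > λ ⇔ c > λ/μ.
λ/μ = 66.53/18.89 = 3.5220
Minimum integer c = ⌊3.5220⌋ + 1 = 4
Check: 4·18.89 = 75.56 > 66.53, while 3·18.89 = 56.67 ≤ 66.53

Final: 4 servers


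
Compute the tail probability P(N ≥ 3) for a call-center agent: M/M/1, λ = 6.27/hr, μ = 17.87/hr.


ρ = 6.27/17.87 = 0.3509
P(N ≥ n) = ρ^n = 0.3509^3 = 0.043195

Final: 0.043195


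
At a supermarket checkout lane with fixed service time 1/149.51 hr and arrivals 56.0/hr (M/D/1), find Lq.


ρ = 56.0/149.51 = 0.3746
M/D/1: Lq = ρ²/(2(1−ρ)) = 0.1403/(2·0.6254) = 0.11215

Final: 0.11215


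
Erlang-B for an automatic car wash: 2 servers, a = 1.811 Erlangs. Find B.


B(c,a) = (a^c/c!) / Σ_{k=0}^{c} a^k/k!
a^2/2! = 1.639860
Σ terms (k=0..2): 1.00000 + 1.81100 + 1.63986 = 4.450861
B = 1.639860/4.450861 = 0.368437

Final: 0.368437


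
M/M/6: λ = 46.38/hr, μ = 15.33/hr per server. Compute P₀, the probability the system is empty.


a = λ/μ = 46.38/15.33 = 3.0254; ρ = a/c = 0.5042
Σ_{k=0}^{5} a^k/k! (terms k=0..5) = 1.00000 + 3.02544 + 4.57664 + 4.61545 + 3.49095 + 2.11233 = 18.82082
Tail: a^6/(6!(1−ρ)) = 766.88728/(720·0.4958) = 2.14846
P₀ = 1/(18.82082 + 2.14846) = 1/20.96928 = 0.047689

Final: 0.047689


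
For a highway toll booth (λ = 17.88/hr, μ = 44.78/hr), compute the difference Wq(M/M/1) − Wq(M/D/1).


ρ = 17.88/44.78 = 0.3993
Wq(M/M/1) = ρ/(μ−λ) = 0.3993/26.90 = 0.01484 hr
Wq(M/D/1) = ρ/(2(μ−λ)) = 0.007422 hr
Savings = 0.01484 − 0.007422 = 0.007422 hr

Final: 0.007422 hr


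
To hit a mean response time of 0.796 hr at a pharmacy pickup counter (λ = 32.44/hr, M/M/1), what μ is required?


W = 1/(μ−λ) ⇒ μ − λ = 1/W = 1/0.796 = 1.2563
μ = λ + 1/W = 32.44 + 1.2563 = 33.6963 per hr

Final: 33.6963 /hr


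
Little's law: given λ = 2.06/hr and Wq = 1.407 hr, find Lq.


Lq = λWq = 2.06·1.407 = 2.8984

Final: 2.8984


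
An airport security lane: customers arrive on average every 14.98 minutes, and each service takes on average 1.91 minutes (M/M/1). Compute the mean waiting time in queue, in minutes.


λ = 60/14.98 = 4.0053 /hr
μ = 60/1.91 = 31.4136 /hr
ρ = λ/μ = 4.0053/31.4136 = 0.1275
Wq = ρ/(μ−λ) = 0.1275/(31.4136−4.0053) = 0.004652 hr
In minutes: 0.004652·60 = 0.2791 min

Final: 0.2791 min


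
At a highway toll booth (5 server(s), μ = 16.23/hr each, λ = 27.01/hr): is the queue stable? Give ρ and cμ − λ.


Total capacity cμ = 5·16.23 = 81.15/hr
ρ = λ/(cμ) = 27.01/81.15 = 0.3328
Stable ⇔ ρ < 1: YES
Spare capacity = cμ − λ = 81.15 − 27.01 = 54.14/hr

Final: ρ = 0.3328; stable; margin = 54.14/hr


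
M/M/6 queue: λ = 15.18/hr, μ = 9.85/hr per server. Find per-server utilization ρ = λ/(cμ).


ρ = λ/(cμ) = 15.18/(6·9.85) = 15.18/59.10 = 0.2569

Final: 0.2569


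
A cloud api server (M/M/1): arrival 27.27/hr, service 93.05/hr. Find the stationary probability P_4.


ρ = 27.27/93.05 = 0.2931
P_n = (1−ρ)·ρ^n = (1 − 0.2931)·0.2931^4 = 0.7069·0.007377 = 0.005215

Final: 0.005215


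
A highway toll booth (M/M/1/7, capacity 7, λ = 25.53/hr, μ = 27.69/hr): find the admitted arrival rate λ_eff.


ρ = 0.9220; P_K = (1−ρ)ρ^7/(1−ρ^8) = 0.092462
λ_eff = λ(1 − P_K) = 25.53·(1 − 0.092462) = 25.53·0.907538 = 23.1694 /hr

Final: 23.1694 /hr


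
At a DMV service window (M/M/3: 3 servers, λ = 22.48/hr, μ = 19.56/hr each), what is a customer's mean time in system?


a = 1.1493; ρ = 0.3831; P₀ = 0.310575
Lq = P₀·a^c·ρ/(c!(1−ρ)²) = 0.07910
Wq = Lq/λ = 0.07910/22.48 = 0.003519 hr
W = Wq + 1/μ = 0.003519 + 0.05112 = 0.05464 hr

Final: 0.05464 hr


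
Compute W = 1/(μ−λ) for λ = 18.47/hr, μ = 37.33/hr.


W = 1/(μ−λ) = 1/(37.33 − 18.47) = 1/18.86 = 0.05302 hr

Final: 0.05302 hr


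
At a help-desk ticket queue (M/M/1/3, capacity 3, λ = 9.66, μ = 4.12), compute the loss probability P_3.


ρ = λ/μ = 9.66/4.12 = 2.3447
P_K = (1−ρ)ρ^K/(1−ρ^(K+1)) = (-1.3447·12.889609)/(1 − 30.221752)
= -17.332144/-29.221752 = 0.593125

Final: 0.593125


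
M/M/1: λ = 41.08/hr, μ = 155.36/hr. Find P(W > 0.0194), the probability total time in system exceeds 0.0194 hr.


W ~ Exponential(μ−λ) for M/M/1.
μ − λ = 155.36 − 41.08 = 114.2800
P(W > t) = e^{−(μ−λ)t} = e^{−2.2170} = 0.108932

Final: 0.108932


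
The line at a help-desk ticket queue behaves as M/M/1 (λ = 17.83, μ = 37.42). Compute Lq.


ρ = 17.83/37.42 = 0.4765
Lq = ρ²/(1−ρ) = 0.2270/0.5235 = 0.4337

Final: 0.4337


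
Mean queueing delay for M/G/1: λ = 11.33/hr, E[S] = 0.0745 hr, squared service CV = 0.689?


ρ = λ·E[S] = 11.33·0.0745 = 0.8441
E[S²] = E[S]²(1+C_s²) = 0.0745²·(1+0.689) = 0.009374
Wq = λ·E[S²]/(2(1−ρ)) = 11.33·0.009374/(2·0.1559) = 0.34061 hr

Final: 0.34061 hr


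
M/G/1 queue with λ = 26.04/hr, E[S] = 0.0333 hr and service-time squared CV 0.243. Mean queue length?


ρ = λ·E[S] = 26.04·0.0333 = 0.8671
Lq = ρ²(1+C_s²)/(2(1−ρ)) = 0.7519·(1+0.243)/(2·0.1329)
= 0.7519·1.2430/0.2657 = 3.51715

Final: 3.51715


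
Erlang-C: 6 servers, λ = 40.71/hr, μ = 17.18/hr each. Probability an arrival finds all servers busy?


a = λ/μ = 2.3696; ρ = a/6 = 0.3949
P₀ = 0.093132 (from M/M/c formula)
C(c,a) = [a^c/(c!(1−ρ))]·P₀ = [177.03847/(720·0.6051)]·0.093132
= 0.40638·0.093132 = 0.037847

Final: 0.037847


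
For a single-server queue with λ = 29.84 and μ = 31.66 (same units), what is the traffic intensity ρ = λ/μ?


ρ = λ/μ = 29.84/31.66 = 0.9425

Final: 0.9425


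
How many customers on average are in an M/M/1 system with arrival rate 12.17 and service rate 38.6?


ρ = λ/μ = 12.17/38.6 = 0.3153
L = ρ/(1−ρ) = 0.3153/(1 − 0.3153) = 0.3153/0.6847 = 0.4605

Final: 0.4605


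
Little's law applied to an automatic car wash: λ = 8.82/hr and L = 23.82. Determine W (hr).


W = L/λ = 23.82/8.82 = 2.7007 hr

Final: 2.7007 hr


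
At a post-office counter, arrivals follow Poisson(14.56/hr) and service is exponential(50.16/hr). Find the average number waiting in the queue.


ρ = 14.56/50.16 = 0.2903
Lq = ρ²/(1−ρ) = 0.08426/0.7097 = 0.1187

Final: 0.1187


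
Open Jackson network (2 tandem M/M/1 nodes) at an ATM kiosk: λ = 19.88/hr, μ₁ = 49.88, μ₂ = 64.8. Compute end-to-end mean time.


Each node sees arrival rate λ = 19.88/hr (tandem ⇒ throughput preserved).
W₁ = 1/(μ₁−λ) = 1/(49.88−19.88) = 0.03333 hr
W₂ = 1/(μ₂−λ) = 1/(64.8−19.88) = 0.02226 hr
W_total = W₁ + W₂ = 0.03333 + 0.02226 = 0.05560 hr

Final: 0.05560 hr


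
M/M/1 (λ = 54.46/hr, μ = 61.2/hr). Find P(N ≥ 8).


ρ = 54.46/61.2 = 0.8899
P(N ≥ n) = ρ^n = 0.8899^8 = 0.393197

Final: 0.393197


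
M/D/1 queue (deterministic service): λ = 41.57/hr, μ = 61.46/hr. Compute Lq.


ρ = 41.57/61.46 = 0.6764
M/D/1: Lq = ρ²/(2(1−ρ)) = 0.4575/(2·0.3236) = 0.70681

Final: 0.70681


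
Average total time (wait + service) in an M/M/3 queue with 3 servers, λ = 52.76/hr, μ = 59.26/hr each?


a = 0.8903; ρ = 0.2968; P₀ = 0.407515
Lq = P₀·a^c·ρ/(c!(1−ρ)²) = 0.02876
Wq = Lq/λ = 0.02876/52.76 = 0.0005452 hr
W = Wq + 1/μ = 0.0005452 + 0.01687 = 0.01742 hr

Final: 0.01742 hr


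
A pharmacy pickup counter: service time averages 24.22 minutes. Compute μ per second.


μ = 1/(service time) in consistent units.
1 second = 0.0166667 min, so μ = 0.0166667/24.22 = 0.0006881 per second

Final: 0.0006881 /sec


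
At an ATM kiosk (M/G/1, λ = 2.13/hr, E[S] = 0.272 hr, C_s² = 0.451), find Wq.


ρ = λ·E[S] = 2.13·0.272 = 0.5794
E[S²] = E[S]²(1+C_s²) = 0.272²·(1+0.451) = 0.107351
Wq = λ·E[S²]/(2(1−ρ)) = 2.13·0.107351/(2·0.4206) = 0.27180 hr

Final: 0.27180 hr


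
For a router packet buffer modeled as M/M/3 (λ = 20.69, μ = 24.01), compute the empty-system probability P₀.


a = λ/μ = 20.69/24.01 = 0.8617; ρ = a/c = 0.2872
Σ_{k=0}^{2} a^k/k! (terms k=0..2) = 1.00000 + 0.86172 + 0.37128 = 2.23301
Tail: a^3/(3!(1−ρ)) = 0.63989/(6·0.7128) = 0.14963
P₀ = 1/(2.23301 + 0.14963) = 1/2.38264 = 0.419703

Final: 0.419703


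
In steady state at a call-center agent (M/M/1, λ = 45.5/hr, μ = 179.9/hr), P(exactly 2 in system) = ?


ρ = 45.5/179.9 = 0.2529
P_n = (1−ρ)·ρ^n = (1 − 0.2529)·0.2529^2 = 0.7471·0.063968 = 0.047789

Final: 0.047789


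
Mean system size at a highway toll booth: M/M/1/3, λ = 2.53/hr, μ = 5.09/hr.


ρ = 2.53/5.09 = 0.4971
L = ρ[1 − (K+1)ρ^K + Kρ^(K+1)] / [(1−ρ)(1−ρ^(K+1))]
Numerator: 0.4971·(1 − 4·0.122803 + 3·0.061039) = 0.343915
Denominator: (0.5029)·(0.938961) = 0.472247
L = 0.343915/0.472247 = 0.7283

Final: 0.7283


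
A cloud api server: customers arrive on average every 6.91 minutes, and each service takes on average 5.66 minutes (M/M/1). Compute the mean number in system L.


λ = 60/6.91 = 8.6831 /hr
μ = 60/5.66 = 10.6007 /hr
ρ = λ/μ = 8.6831/10.6007 = 0.8191
L = ρ/(1−ρ) = 0.8191/0.1809 = 4.5280

Final: 4.5280


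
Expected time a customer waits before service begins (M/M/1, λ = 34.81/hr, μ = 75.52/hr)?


ρ = 34.81/75.52 = 0.4609
Wq = ρ/(μ−λ) = 0.4609/(75.52 − 34.81) = 0.4609/40.71 = 0.01132 hr

Final: 0.01132 hr


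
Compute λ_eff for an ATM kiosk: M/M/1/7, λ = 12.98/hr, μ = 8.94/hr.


ρ = 1.4519; P_K = (1−ρ)ρ^7/(1−ρ^8) = 0.327851
λ_eff = λ(1 − P_K) = 12.98·(1 − 0.327851) = 12.98·0.672149 = 8.7245 /hr

Final: 8.7245 /hr


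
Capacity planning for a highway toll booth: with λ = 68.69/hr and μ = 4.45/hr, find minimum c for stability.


Stability requires cμ > λ ⇔ c > λ/μ.
λ/μ = 68.69/4.45 = 15.4360
Minimum integer c = ⌊15.4360⌋ + 1 = 16
Check: 16·4.45 = 71.20 > 68.69, while 15·4.45 = 66.75 ≤ 68.69

Final: 16 servers


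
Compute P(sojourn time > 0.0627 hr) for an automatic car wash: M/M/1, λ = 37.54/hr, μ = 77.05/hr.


W ~ Exponential(μ−λ) for M/M/1.
μ − λ = 77.05 − 37.54 = 39.5100
P(W > t) = e^{−(μ−λ)t} = e^{−2.4773} = 0.083972

Final: 0.083972


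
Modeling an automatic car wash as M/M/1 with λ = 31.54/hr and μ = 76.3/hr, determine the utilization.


ρ = λ/μ = 31.54/76.3 = 0.4134

Final: 0.4134


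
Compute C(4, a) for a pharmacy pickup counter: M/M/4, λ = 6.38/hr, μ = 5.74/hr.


a = λ/μ = 1.1115; ρ = a/4 = 0.2779
P₀ = 0.328284 (from M/M/c formula)
C(c,a) = [a^c/(c!(1−ρ))]·P₀ = [1.52628/(24·0.7221)]·0.328284
= 0.08807·0.328284 = 0.028911

Final: 0.028911


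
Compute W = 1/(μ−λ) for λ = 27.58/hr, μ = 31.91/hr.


W = 1/(μ−λ) = 1/(31.91 − 27.58) = 1/4.33 = 0.2309 hr

Final: 0.2309 hr


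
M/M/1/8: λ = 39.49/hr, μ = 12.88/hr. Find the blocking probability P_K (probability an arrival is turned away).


ρ = λ/μ = 39.49/12.88 = 3.0660
P_K = (1−ρ)ρ^K/(1−ρ^(K+1)) = (-2.0660·7808.545868)/(1 − 23940.953130)
= -16132.407262/-23939.953130 = 0.673870

Final: 0.673870


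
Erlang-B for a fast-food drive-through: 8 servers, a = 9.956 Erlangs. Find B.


B(c,a) = (a^c/c!) / Σ_{k=0}^{c} a^k/k!
a^8/8! = 2394.189821
Σ terms (k=0..8): 1.00000 + 9.95600 + 49.56097 + 164.47633 + 409.38159 + 815.16063 + 1352.62320 + 1923.81665 + 2394.18982 = 7120.165185
B = 2394.189821/7120.165185 = 0.336255

Final: 0.336255


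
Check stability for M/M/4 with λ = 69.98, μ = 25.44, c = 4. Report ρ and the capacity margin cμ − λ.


Total capacity cμ = 4·25.44 = 101.76/hr
ρ = λ/(cμ) = 69.98/101.76 = 0.6877
Stable ⇔ ρ < 1: YES
Spare capacity = cμ − λ = 101.76 − 69.98 = 31.78/hr

Final: ρ = 0.6877; stable; margin = 31.78/hr


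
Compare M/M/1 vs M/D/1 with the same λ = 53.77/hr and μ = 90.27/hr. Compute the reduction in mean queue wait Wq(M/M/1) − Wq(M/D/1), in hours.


ρ = 53.77/90.27 = 0.5957
Wq(M/M/1) = ρ/(μ−λ) = 0.5957/36.50 = 0.01632 hr
Wq(M/D/1) = ρ/(2(μ−λ)) = 0.008160 hr
Savings = 0.01632 − 0.008160 = 0.008160 hr

Final: 0.008160 hr


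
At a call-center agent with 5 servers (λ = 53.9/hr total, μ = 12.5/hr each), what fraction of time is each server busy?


ρ = λ/(cμ) = 53.9/(5·12.5) = 53.9/62.50 = 0.8624

Final: 0.8624


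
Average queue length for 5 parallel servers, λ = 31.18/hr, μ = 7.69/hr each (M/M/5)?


a = λ/μ = 4.0546; ρ = a/5 = 0.8109
P₀ = 0.011913
Lq = P₀·a^c·ρ / (c!·(1−ρ)²) = 0.011913·1095.84431·0.8109/(120·0.03575)
= 2.46765

Final: 2.46765


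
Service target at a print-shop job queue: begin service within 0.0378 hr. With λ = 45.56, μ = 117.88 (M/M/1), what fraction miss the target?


ρ = 45.56/117.88 = 0.3865
P(Wq > t) = ρ·e^{−(μ−λ)t} = 0.3865·e^{−2.7337}
= 0.3865·0.064979 = 0.025114

Final: 0.025114


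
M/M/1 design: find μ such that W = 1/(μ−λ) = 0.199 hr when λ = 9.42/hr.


W = 1/(μ−λ) ⇒ μ − λ = 1/W = 1/0.199 = 5.0251
μ = λ + 1/W = 9.42 + 5.0251 = 14.4451 per hr

Final: 14.4451 /hr


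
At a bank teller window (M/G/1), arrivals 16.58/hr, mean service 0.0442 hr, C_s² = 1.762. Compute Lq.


ρ = λ·E[S] = 16.58·0.0442 = 0.7328
Lq = ρ²(1+C_s²)/(2(1−ρ)) = 0.5370·(1+1.762)/(2·0.2672)
= 0.5370·2.7620/0.5343 = 2.77606

Final: 2.77606


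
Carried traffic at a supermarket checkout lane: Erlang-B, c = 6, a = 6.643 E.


B(6,6.643) = 0.308522 (Erlang-B)
Carried load = a(1 − B) = 6.643·(1 − 0.308522) = 6.643·0.691478 = 4.5935 E

Final: 4.5935 Erlangs


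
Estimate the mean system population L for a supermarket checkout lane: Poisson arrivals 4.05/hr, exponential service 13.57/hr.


ρ = λ/μ = 4.05/13.57 = 0.2985
L = ρ/(1−ρ) = 0.2985/(1 − 0.2985) = 0.2985/0.7015 = 0.4254

Final: 0.4254


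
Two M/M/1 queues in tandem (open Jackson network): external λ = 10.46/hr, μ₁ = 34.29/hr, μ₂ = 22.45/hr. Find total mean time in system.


Each node sees arrival rate λ = 10.46/hr (tandem ⇒ throughput preserved).
W₁ = 1/(μ₁−λ) = 1/(34.29−10.46) = 0.04196 hr
W₂ = 1/(μ₂−λ) = 1/(22.45−10.46) = 0.08340 hr
W_total = W₁ + W₂ = 0.04196 + 0.08340 = 0.12537 hr

Final: 0.12537 hr


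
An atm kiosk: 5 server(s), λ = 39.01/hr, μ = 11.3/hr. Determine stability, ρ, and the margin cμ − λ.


Total capacity cμ = 5·11.3 = 56.50/hr
ρ = λ/(cμ) = 39.01/56.50 = 0.6904
Stable ⇔ ρ < 1: YES
Spare capacity = cμ − λ = 56.50 − 39.01 = 17.49/hr

Final: ρ = 0.6904; stable; margin = 17.49/hr


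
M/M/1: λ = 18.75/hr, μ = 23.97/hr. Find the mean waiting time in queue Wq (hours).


ρ = 18.75/23.97 = 0.7822
Wq = ρ/(μ−λ) = 0.7822/(23.97 − 18.75) = 0.7822/5.22 = 0.1499 hr

Final: 0.1499 hr


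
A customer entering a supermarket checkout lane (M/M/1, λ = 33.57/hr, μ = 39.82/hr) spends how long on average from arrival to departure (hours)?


W = 1/(μ−λ) = 1/(39.82 − 33.57) = 1/6.25 = 0.1600 hr

Final: 0.1600 hr


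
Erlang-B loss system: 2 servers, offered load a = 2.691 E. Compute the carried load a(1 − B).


B(2,2.691) = 0.495195 (Erlang-B)
Carried load = a(1 − B) = 2.691·(1 − 0.495195) = 2.691·0.504805 = 1.3584 E

Final: 1.3584 Erlangs


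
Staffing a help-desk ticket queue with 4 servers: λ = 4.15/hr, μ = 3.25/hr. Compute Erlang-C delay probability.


a = λ/μ = 1.2769; ρ = a/4 = 0.3192
P₀ = 0.277630 (from M/M/c formula)
C(c,a) = [a^c/(c!(1−ρ))]·P₀ = [2.65864/(24·0.6808)]·0.277630
= 0.16272·0.277630 = 0.045177

Final: 0.045177


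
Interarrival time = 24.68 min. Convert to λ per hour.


λ = 1/(interarrival time) in consistent units.
1 hour = 60 min, so λ = 60/24.68 = 2.4311 per hour

Final: 2.4311 /hr


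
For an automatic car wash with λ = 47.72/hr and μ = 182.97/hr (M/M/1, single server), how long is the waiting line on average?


ρ = 47.72/182.97 = 0.2608
Lq = ρ²/(1−ρ) = 0.06802/0.7392 = 0.09202

Final: 0.09202


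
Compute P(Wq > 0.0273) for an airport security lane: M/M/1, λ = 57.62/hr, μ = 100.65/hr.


ρ = 57.62/100.65 = 0.5725
P(Wq > t) = ρ·e^{−(μ−λ)t} = 0.5725·e^{−1.1747}
= 0.5725·0.308906 = 0.176842

Final: 0.176842


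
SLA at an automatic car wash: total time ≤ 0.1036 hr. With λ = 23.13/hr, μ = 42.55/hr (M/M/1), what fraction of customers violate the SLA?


W ~ Exponential(μ−λ) for M/M/1.
μ − λ = 42.55 − 23.13 = 19.4200
P(W > t) = e^{−(μ−λ)t} = e^{−2.0119} = 0.133733

Final: 0.133733


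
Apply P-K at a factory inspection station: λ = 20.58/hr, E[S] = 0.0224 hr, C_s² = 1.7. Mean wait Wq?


ρ = λ·E[S] = 20.58·0.0224 = 0.4610
E[S²] = E[S]²(1+C_s²) = 0.0224²·(1+1.7) = 0.001355
Wq = λ·E[S²]/(2(1−ρ)) = 20.58·0.001355/(2·0.5390) = 0.02586 hr

Final: 0.02586 hr


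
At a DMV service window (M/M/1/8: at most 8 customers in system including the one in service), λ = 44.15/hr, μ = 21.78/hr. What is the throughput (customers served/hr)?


ρ = 2.0271; P_K = (1−ρ)ρ^8/(1−ρ^9) = 0.507560
λ_eff = λ(1 − P_K) = 44.15·(1 − 0.507560) = 44.15·0.492440 = 21.7412 /hr

Final: 21.7412 /hr


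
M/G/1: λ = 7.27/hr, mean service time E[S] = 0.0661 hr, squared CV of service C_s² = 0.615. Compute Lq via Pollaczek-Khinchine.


ρ = λ·E[S] = 7.27·0.0661 = 0.4805
Lq = ρ²(1+C_s²)/(2(1−ρ)) = 0.2309·(1+0.615)/(2·0.5195)
= 0.2309·1.6150/1.0389 = 0.35898

Final: 0.35898


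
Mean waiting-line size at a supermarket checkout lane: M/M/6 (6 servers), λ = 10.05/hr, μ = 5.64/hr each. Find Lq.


a = λ/μ = 1.7819; ρ = a/6 = 0.2970
P₀ = 0.168193
Lq = P₀·a^c·ρ / (c!·(1−ρ)²) = 0.168193·32.01266·0.2970/(720·0.49423)
= 0.004494

Final: 0.004494


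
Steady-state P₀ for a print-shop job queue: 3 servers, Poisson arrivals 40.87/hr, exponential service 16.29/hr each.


a = λ/μ = 40.87/16.29 = 2.5089; ρ = a/c = 0.8363
Σ_{k=0}^{2} a^k/k! (terms k=0..2) = 1.00000 + 2.50890 + 3.14729 = 6.65619
Tail: a^3/(3!(1−ρ)) = 15.79249/(6·0.1637) = 16.07873
P₀ = 1/(6.65619 + 16.07873) = 1/22.73492 = 0.043985

Final: 0.043985


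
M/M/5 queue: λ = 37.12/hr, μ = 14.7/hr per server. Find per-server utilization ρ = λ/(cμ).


ρ = λ/(cμ) = 37.12/(5·14.7) = 37.12/73.50 = 0.5050

Final: 0.5050


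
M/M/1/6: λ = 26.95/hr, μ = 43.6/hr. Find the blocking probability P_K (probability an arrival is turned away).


ρ = λ/μ = 26.95/43.6 = 0.6181
P_K = (1−ρ)ρ^K/(1−ρ^(K+1)) = (0.3819·0.055774)/(1 − 0.034475)
= 0.021299/0.965525 = 0.022060

Final: 0.022060


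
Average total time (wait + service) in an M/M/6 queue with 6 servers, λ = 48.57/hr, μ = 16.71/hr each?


a = 2.9066; ρ = 0.4844; P₀ = 0.053904
Lq = P₀·a^c·ρ/(c!(1−ρ)²) = 0.08229
Wq = Lq/λ = 0.08229/48.57 = 0.001694 hr
W = Wq + 1/μ = 0.001694 + 0.05984 = 0.06154 hr

Final: 0.06154 hr


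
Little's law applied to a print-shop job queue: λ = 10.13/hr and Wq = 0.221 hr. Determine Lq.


Lq = λWq = 10.13·0.221 = 2.2387

Final: 2.2387


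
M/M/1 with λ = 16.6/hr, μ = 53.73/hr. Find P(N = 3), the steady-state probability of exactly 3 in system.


ρ = 16.6/53.73 = 0.3090
P_n = (1−ρ)·ρ^n = (1 − 0.3090)·0.3090^3 = 0.6910·0.029490 = 0.020379

Final: 0.020379


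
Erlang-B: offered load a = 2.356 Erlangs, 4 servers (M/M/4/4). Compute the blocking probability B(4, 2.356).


B(c,a) = (a^c/c!) / Σ_{k=0}^{c} a^k/k!
a^4/4! = 1.283778
Σ terms (k=0..4): 1.00000 + 2.35600 + 2.77537 + 2.17959 + 1.28378 = 9.594735
B = 1.283778/9.594735 = 0.133800

Final: 0.133800


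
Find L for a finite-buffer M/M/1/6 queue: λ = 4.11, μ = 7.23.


ρ = 4.11/7.23 = 0.5685
L = ρ[1 − (K+1)ρ^K + Kρ^(K+1)] / [(1−ρ)(1−ρ^(K+1))]
Numerator: 0.5685·(1 − 7·0.033746 + 6·0.019183) = 0.499612
Denominator: (0.4315)·(0.980817) = 0.423257
L = 0.499612/0.423257 = 1.1804

Final: 1.1804


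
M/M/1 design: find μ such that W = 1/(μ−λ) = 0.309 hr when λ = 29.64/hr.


W = 1/(μ−λ) ⇒ μ − λ = 1/W = 1/0.309 = 3.2362
μ = λ + 1/W = 29.64 + 3.2362 = 32.8762 per hr

Final: 32.8762 /hr


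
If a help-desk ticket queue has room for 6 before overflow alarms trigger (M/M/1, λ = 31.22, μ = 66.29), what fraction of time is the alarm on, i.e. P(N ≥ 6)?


ρ = 31.22/66.29 = 0.4710
P(N ≥ n) = ρ^n = 0.4710^6 = 0.010912

Final: 0.010912


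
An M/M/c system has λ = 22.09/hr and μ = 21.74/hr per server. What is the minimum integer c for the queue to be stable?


Stability requires cμ > λ ⇔ c > λ/μ.
λ/μ = 22.09/21.74 = 1.0161
Minimum integer c = ⌊1.0161⌋ + 1 = 2
Check: 2·21.74 = 43.48 > 22.09, while 1·21.74 = 21.74 ≤ 22.09

Final: 2 servers


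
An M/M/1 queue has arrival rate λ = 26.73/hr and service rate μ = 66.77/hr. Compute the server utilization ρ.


ρ = λ/μ = 26.73/66.77 = 0.4003

Final: 0.4003


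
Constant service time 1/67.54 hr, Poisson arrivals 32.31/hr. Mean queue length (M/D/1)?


ρ = 32.31/67.54 = 0.4784
M/D/1: Lq = ρ²/(2(1−ρ)) = 0.2289/(2·0.5216) = 0.21937

Final: 0.21937


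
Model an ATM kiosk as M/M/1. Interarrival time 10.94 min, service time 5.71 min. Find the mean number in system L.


λ = 60/10.94 = 5.4845 /hr
μ = 60/5.71 = 10.5079 /hr
ρ = λ/μ = 5.4845/10.5079 = 0.5219
L = ρ/(1−ρ) = 0.5219/0.4781 = 1.0918

Final: 1.0918


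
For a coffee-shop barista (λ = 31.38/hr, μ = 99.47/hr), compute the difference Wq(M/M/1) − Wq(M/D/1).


ρ = 31.38/99.47 = 0.3155
Wq(M/M/1) = ρ/(μ−λ) = 0.3155/68.09 = 0.004633 hr
Wq(M/D/1) = ρ/(2(μ−λ)) = 0.002317 hr
Savings = 0.004633 − 0.002317 = 0.002317 hr

Final: 0.002317 hr


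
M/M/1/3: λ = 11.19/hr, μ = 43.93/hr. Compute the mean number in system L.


ρ = 11.19/43.93 = 0.2547
L = ρ[1 − (K+1)ρ^K + Kρ^(K+1)] / [(1−ρ)(1−ρ^(K+1))]
Numerator: 0.2547·(1 − 4·0.016527 + 3·0.004210) = 0.241101
Denominator: (0.7453)·(0.995790) = 0.742139
L = 0.241101/0.742139 = 0.3249

Final: 0.3249


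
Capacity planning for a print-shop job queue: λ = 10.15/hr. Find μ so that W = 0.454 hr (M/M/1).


W = 1/(μ−λ) ⇒ μ − λ = 1/W = 1/0.454 = 2.2026
μ = λ + 1/W = 10.15 + 2.2026 = 12.3526 per hr

Final: 12.3526 /hr


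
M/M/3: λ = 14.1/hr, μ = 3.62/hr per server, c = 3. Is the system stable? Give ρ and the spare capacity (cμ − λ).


Total capacity cμ = 3·3.62 = 10.86/hr
ρ = λ/(cμ) = 14.1/10.86 = 1.2983
Stable ⇔ ρ < 1: NO
Spare capacity = cμ − λ = 10.86 − 14.1 = -3.24/hr

Final: ρ = 1.2983; unstable; margin = -3.24/hr


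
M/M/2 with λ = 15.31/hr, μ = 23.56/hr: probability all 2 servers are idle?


a = λ/μ = 15.31/23.56 = 0.6498; ρ = a/c = 0.3249
Σ_{k=0}^{1} a^k/k! (terms k=0..1) = 1.00000 + 0.64983 = 1.64983
Tail: a^2/(2!(1−ρ)) = 0.42228/(2·0.6751) = 0.31276
P₀ = 1/(1.64983 + 0.31276) = 1/1.96259 = 0.509531

Final: 0.509531


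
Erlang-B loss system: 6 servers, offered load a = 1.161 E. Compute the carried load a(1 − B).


B(6,1.161) = 0.001065 (Erlang-B)
Carried load = a(1 − B) = 1.161·(1 − 0.001065) = 1.161·0.998935 = 1.1598 E

Final: 1.1598 Erlangs


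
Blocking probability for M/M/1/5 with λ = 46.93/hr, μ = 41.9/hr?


ρ = λ/μ = 46.93/41.9 = 1.1200
P_K = (1−ρ)ρ^K/(1−ρ^(K+1)) = (-0.1200·1.762717)/(1 − 1.974327)
= -0.211610/-0.974327 = 0.217186

Final: 0.217186


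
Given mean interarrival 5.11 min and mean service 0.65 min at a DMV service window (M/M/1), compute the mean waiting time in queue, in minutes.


λ = 60/5.11 = 11.7417 /hr
μ = 60/0.65 = 92.3077 /hr
ρ = λ/μ = 11.7417/92.3077 = 0.1272
Wq = ρ/(μ−λ) = 0.1272/(92.3077−11.7417) = 0.001579 hr
In minutes: 0.001579·60 = 0.09473 min

Final: 0.09473 min


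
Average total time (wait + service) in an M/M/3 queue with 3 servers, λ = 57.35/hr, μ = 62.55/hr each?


a = 0.9169; ρ = 0.3056; P₀ = 0.396481
Lq = P₀·a^c·ρ/(c!(1−ρ)²) = 0.03228
Wq = Lq/λ = 0.03228/57.35 = 0.0005629 hr
W = Wq + 1/μ = 0.0005629 + 0.01599 = 0.01655 hr

Final: 0.01655 hr


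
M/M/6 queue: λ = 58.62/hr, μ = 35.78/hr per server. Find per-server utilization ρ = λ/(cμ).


ρ = λ/(cμ) = 58.62/(6·35.78) = 58.62/214.68 = 0.2731

Final: 0.2731


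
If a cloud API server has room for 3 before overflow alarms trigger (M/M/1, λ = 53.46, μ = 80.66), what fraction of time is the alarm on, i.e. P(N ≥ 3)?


ρ = 53.46/80.66 = 0.6628
P(N ≥ n) = ρ^n = 0.6628^3 = 0.291147

Final: 0.291147


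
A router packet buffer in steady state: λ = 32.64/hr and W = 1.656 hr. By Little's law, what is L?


L = λW = 32.64·1.656 = 54.0518

Final: 54.0518


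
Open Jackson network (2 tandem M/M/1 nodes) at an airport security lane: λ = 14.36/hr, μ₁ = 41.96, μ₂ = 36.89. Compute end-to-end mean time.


Each node sees arrival rate λ = 14.36/hr (tandem ⇒ throughput preserved).
W₁ = 1/(μ₁−λ) = 1/(41.96−14.36) = 0.03623 hr
W₂ = 1/(μ₂−λ) = 1/(36.89−14.36) = 0.04439 hr
W_total = W₁ + W₂ = 0.03623 + 0.04439 = 0.08062 hr

Final: 0.08062 hr
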